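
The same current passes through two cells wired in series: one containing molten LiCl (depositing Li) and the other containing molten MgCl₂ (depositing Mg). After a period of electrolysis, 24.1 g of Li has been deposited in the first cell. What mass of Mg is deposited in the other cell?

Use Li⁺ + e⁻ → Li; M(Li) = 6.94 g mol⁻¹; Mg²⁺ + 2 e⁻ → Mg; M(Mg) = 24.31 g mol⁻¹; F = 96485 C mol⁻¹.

n(Li) = 24.1 / 6.94 = 3.473 mol.
Since Li⁺ + e⁻ → Li, n(e⁻) passed = 1 × 3.473 = 3.473 mol.
Cells in series carry the same charge, so the same 3.473 mol of electrons passes through cell 2.
Mg²⁺ + 2 e⁻ → Mg, so n(Mg) = 3.473 / 2 = 1.736 mol.
m(Mg) = 1.736 × 24.31 = 42.2 g.

42.2 g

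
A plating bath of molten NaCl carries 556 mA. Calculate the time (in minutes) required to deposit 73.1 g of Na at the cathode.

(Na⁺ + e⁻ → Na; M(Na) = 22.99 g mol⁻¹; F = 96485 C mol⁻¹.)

9200 min

n(Na) = m/M = 73.1 / 22.99 = 3.180 mol.
Each Na atom requires 1 electron, so n(e⁻) = 1 × 3.180 = 3.180 mol.
Q = n(e⁻)·F = 3.180 × 96485 = 306800 C.
t = Q/I = 306800 / 0.5560 A = 551800 s = 9200 min.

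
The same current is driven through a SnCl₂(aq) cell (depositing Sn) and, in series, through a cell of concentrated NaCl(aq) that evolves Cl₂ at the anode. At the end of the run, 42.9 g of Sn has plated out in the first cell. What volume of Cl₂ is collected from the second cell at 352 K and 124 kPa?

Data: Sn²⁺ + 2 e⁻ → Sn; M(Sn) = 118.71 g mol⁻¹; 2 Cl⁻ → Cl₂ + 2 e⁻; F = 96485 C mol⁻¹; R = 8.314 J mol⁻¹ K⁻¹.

n(Sn) = 42.9 / 118.71 = 0.3614 mol, so n(e⁻) = 2 × 0.3614 = 0.7228 mol.
The cells are in series, so the same 0.7228 mol of electrons passes through the second cell.
2 Cl⁻ → Cl₂ + 2 e⁻ — 2 mol e⁻ per mol Cl₂, so n(Cl₂) = 0.7228/2 = 0.3614 mol.
V = nRT/P = (0.3614 × 8.314 × 352) / (124 × 10³) = 0.00853 m³ = 8.53 L.

8.53 L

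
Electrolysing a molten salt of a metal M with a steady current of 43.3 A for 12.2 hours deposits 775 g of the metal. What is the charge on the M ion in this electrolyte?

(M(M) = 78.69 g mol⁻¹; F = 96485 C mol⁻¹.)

Q = I·t = 43.30 A × 43920 s = 1902000 C, so n(e⁻) = 1902000/96485 = 19.71 mol.
n(M) deposited = 775 / 78.69 = 9.849 mol.
Electrons per atom = n(e⁻)/n(M) = 19.71 / 9.849 = 2.00 ≈ 2, so the ion is M²⁺.

+2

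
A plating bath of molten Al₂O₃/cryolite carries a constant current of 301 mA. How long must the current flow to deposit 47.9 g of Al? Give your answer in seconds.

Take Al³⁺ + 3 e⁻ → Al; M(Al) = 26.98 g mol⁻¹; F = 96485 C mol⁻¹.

1.71 × 10⁶ s

n(Al) = m/M = 47.9 / 26.98 = 1.775 mol.
Each Al atom requires 3 electrons, so n(e⁻) = 3 × 1.775 = 5.326 mol.
Q = n(e⁻)·F = 5.326 × 96485 = 513900 C.
t = Q/I = 513900 / 0.3010 A = 1707000 s.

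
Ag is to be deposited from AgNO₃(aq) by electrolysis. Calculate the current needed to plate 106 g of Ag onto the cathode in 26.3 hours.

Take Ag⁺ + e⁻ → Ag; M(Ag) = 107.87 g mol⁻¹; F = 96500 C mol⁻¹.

1.00 A

n(Ag) = 106 / 107.87 = 0.9827 mol.
n(e⁻) = 1 × 0.9827 = 0.9827 mol.
Q = n(e⁻)·F = 0.9827 × 96500 = 94830 C.
I = Q/t = 94830 / 94680 s = 1.00 A.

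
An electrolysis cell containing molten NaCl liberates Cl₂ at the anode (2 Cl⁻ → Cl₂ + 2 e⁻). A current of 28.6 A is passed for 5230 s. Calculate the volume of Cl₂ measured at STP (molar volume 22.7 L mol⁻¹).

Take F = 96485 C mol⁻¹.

Q = I·t = 28.60 A × 5230.0 s = 149600 C.
n(e⁻) = Q/F = 149600 / 96485 = 1.550 mol.
2 electrons are transferred per Cl₂ molecule, so n(Cl₂) = 1.550 / 2 = 0.7751 mol.
V = n × V_m = 0.7751 × 22.7 = 17.6 L.

17.6 L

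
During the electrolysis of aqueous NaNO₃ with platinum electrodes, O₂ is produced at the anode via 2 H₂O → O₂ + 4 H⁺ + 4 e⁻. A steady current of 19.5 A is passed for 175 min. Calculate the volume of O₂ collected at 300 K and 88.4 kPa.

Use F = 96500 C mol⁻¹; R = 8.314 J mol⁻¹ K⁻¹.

Q = I·t = 19.50 A × 10500 s = 204800 C.
n(e⁻) = Q/F = 204800 / 96500 = 2.122 mol.
4 electrons are transferred per O₂ molecule, so n(O₂) = 2.122 / 4 = 0.5304 mol.
V = nRT/P = (0.5304 × 8.314 × 300) / (88.4 × 10³ Pa) = 0.0150 m³ = 15.0 L.

15.0 L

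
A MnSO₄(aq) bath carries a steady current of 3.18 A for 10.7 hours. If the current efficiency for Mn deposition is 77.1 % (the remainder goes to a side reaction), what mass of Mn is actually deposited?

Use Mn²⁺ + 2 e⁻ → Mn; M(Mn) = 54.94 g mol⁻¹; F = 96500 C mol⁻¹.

Q = I·t = 3.180 × 38520 = 122500 C.
n(e⁻) = 122500/96500 = 1.269 mol; theoretically n(Mn) = 1.269/2 = 0.6347 mol, m_theo = 34.87 g.
At 77.1 % efficiency, m_actual = 0.771 × 34.87 = 26.9 g.

26.9 g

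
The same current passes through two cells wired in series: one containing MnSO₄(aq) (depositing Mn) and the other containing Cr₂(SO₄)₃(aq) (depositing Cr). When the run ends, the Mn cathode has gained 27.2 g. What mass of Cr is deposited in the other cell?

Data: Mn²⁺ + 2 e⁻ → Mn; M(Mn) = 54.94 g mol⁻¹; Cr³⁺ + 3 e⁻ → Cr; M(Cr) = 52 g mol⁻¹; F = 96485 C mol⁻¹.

n(Mn) = 27.2 / 54.94 = 0.4951 mol.
Since Mn²⁺ + 2 e⁻ → Mn, n(e⁻) passed = 2 × 0.4951 = 0.9902 mol.
Cells in series carry the same charge, so the same 0.9902 mol of electrons passes through cell 2.
Cr³⁺ + 3 e⁻ → Cr, so n(Cr) = 0.9902 / 3 = 0.3301 mol.
m(Cr) = 0.3301 × 52 = 17.2 g.

17.2 g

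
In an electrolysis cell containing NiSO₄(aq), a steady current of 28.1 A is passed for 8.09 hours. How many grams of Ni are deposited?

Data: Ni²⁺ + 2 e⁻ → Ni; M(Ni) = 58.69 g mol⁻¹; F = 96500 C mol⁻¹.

249 g

Q = I·t = 28.10 A × 29124 s = 818400 C.
n(e⁻) = Q/F = 818400 / 96500 = 8.481 mol.
Ni²⁺ + 2 e⁻ → Ni, so n(Ni) = n(e⁻)/2 = 4.240 mol.
m = n·M = 4.240 × 58.69 = 249 g.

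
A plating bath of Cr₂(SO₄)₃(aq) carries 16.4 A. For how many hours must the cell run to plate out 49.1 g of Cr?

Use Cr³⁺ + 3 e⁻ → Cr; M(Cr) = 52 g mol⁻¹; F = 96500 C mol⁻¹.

4.63 h

n(Cr) = m/M = 49.1 / 52 = 0.9442 mol.
Each Cr atom requires 3 electrons, so n(e⁻) = 3 × 0.9442 = 2.833 mol.
Q = n(e⁻)·F = 2.833 × 96500 = 273400 C.
t = Q/I = 273400 / 16.40 A = 16670 s = 4.63 h.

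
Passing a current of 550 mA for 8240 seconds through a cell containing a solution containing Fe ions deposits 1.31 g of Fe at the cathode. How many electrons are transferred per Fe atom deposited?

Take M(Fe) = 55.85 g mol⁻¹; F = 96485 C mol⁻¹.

2

Q = I·t = 0.5500 A × 8240.0 s = 4532 C, so n(e⁻) = 4532/96485 = 0.04697 mol.
n(Fe) deposited = 1.31 / 55.85 = 0.02346 mol.
Electrons per atom = n(e⁻)/n(Fe) = 0.04697 / 0.02346 = 2.00 ≈ 2, so the ion is Fe²⁺.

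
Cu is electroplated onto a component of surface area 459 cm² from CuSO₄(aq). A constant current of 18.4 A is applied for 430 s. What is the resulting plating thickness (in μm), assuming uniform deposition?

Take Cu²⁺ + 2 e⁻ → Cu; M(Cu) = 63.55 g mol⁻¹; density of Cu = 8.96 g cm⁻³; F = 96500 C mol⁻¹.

6.33 μm

Q = I·t = 18.40 × 430.00 = 7912 C; n(e⁻) = 0.08199 mol.
n(Cu) = n(e⁻)/2 = 0.04099 mol, so m = 0.04099 × 63.55 = 2.605 g.
Volume = m/ρ = 2.605 / 8.96 = 0.2908 cm³.
Thickness = V/A = 0.2908 / 459 = 6.33 × 10⁻⁴ cm = 6.33 μm.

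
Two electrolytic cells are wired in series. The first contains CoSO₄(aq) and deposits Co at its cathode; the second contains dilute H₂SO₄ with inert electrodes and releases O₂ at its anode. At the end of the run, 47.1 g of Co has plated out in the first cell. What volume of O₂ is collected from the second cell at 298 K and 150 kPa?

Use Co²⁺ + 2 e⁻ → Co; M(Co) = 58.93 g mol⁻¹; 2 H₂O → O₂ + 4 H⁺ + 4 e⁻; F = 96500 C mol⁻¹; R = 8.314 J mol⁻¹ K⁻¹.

n(Co) = 47.1 / 58.93 = 0.7993 mol, so n(e⁻) = 2 × 0.7993 = 1.599 mol.
The cells are in series, so the same 1.599 mol of electrons passes through the second cell.
2 H₂O → O₂ + 4 H⁺ + 4 e⁻ — 4 mol e⁻ per mol O₂, so n(O₂) = 1.599/4 = 0.3996 mol.
V = nRT/P = (0.3996 × 8.314 × 298) / (150 × 10³) = 0.00660 m³ = 6.60 L.

6.60 L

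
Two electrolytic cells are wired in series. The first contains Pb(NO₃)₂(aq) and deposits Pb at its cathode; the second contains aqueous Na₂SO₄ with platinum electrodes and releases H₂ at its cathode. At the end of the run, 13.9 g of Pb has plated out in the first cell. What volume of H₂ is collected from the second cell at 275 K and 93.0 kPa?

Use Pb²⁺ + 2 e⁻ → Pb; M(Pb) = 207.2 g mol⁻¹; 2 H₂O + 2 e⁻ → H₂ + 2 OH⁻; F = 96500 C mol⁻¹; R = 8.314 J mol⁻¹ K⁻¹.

n(Pb) = 13.9 / 207.2 = 0.06708 mol, so n(e⁻) = 2 × 0.06708 = 0.1342 mol.
The cells are in series, so the same 0.1342 mol of electrons passes through the second cell.
2 H₂O + 2 e⁻ → H₂ + 2 OH⁻ — 2 mol e⁻ per mol H₂, so n(H₂) = 0.1342/2 = 0.06708 mol.
V = nRT/P = (0.06708 × 8.314 × 275) / (93.0 × 10³) = 0.00165 m³ = 1.65 L.

1.65 L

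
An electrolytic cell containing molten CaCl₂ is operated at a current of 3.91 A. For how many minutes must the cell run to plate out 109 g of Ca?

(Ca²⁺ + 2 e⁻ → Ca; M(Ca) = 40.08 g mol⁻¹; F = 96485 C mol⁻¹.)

2240 min

n(Ca) = m/M = 109 / 40.08 = 2.720 mol.
Each Ca atom requires 2 electrons, so n(e⁻) = 2 × 2.720 = 5.439 mol.
Q = n(e⁻)·F = 5.439 × 96485 = 524800 C.
t = Q/I = 524800 / 3.910 A = 134200 s = 2240 min.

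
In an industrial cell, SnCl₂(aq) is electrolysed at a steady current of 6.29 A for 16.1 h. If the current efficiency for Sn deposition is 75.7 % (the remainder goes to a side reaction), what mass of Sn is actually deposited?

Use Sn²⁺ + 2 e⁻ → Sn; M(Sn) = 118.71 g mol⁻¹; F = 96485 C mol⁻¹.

Q = I·t = 6.290 × 57960 = 364600 C.
n(e⁻) = 364600/96485 = 3.778 mol; theoretically n(Sn) = 3.778/2 = 1.889 mol, m_theo = 224.3 g.
At 75.7 % efficiency, m_actual = 0.757 × 224.3 = 170 g.

170 g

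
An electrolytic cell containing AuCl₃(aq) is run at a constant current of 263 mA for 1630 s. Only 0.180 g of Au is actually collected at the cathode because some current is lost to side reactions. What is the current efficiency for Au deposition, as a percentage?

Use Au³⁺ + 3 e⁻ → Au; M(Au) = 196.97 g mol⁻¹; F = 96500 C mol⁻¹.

Q = I·t = 0.2630 × 1630.0 = 428.7 C; n(e⁻) = 428.7/96500 = 0.004442 mol.
Theoretical n(Au) = n(e⁻)/3 = 0.001481 mol, i.e. m_theo = 0.001481 × 196.97 = 0.2917 g.
Efficiency = m_actual / m_theo = 0.180 / 0.2917 = 61.7 %.

61.7 %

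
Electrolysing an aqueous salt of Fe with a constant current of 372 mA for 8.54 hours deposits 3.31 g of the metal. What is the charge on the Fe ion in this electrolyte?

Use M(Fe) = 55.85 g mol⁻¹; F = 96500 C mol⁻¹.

+2

Q = I·t = 0.3720 A × 30744 s = 11440 C, so n(e⁻) = 11440/96500 = 0.1185 mol.
n(Fe) deposited = 3.31 / 55.85 = 0.05927 mol.
Electrons per atom = n(e⁻)/n(Fe) = 0.1185 / 0.05927 = 2.00 ≈ 2, so the ion is Fe²⁺.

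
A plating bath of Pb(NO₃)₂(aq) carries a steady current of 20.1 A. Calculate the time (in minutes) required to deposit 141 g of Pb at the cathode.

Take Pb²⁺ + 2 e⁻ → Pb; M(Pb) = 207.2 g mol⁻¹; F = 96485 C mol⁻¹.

109 min

n(Pb) = m/M = 141 / 207.2 = 0.6805 mol.
Each Pb atom requires 2 electrons, so n(e⁻) = 2 × 0.6805 = 1.361 mol.
Q = n(e⁻)·F = 1.361 × 96485 = 131300 C.
t = Q/I = 131300 / 20.10 A = 6533 s = 109 min.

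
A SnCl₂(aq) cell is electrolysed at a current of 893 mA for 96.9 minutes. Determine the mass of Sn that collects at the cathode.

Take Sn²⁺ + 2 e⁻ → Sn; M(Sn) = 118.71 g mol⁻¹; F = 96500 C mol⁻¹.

Q = I·t = 0.8930 A × 5814.0 s = 5192 C.
n(e⁻) = Q/F = 5192 / 96500 = 0.05380 mol.
Sn²⁺ + 2 e⁻ → Sn, so n(Sn) = n(e⁻)/2 = 0.02690 mol.
m = n·M = 0.02690 × 118.71 = 3.19 g.

3.19 g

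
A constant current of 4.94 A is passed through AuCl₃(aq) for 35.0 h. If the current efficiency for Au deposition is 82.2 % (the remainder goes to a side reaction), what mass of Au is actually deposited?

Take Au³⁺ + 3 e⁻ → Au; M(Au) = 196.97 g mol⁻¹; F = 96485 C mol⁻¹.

348 g

Q = I·t = 4.940 × 126000 = 622400 C.
n(e⁻) = 622400/96485 = 6.451 mol; theoretically n(Au) = 6.451/3 = 2.150 mol, m_theo = 423.6 g.
At 82.2 % efficiency, m_actual = 0.822 × 423.6 = 348 g.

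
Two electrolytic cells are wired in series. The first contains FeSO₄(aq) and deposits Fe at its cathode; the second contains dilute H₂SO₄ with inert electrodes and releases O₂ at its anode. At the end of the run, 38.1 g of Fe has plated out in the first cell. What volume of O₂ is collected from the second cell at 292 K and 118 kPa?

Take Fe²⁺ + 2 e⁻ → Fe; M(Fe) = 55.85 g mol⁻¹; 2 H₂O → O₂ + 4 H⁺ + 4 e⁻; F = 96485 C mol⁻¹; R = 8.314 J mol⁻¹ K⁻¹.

n(Fe) = 38.1 / 55.85 = 0.6822 mol, so n(e⁻) = 2 × 0.6822 = 1.364 mol.
The cells are in series, so the same 1.364 mol of electrons passes through the second cell.
2 H₂O → O₂ + 4 H⁺ + 4 e⁻ — 4 mol e⁻ per mol O₂, so n(O₂) = 1.364/4 = 0.3411 mol.
V = nRT/P = (0.3411 × 8.314 × 292) / (118 × 10³) = 0.00702 m³ = 7.02 L.

7.02 L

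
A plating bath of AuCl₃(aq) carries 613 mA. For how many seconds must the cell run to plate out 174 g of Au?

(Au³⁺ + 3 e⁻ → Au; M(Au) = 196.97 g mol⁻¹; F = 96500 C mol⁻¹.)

n(Au) = m/M = 174 / 196.97 = 0.8834 mol.
Each Au atom requires 3 electrons, so n(e⁻) = 3 × 0.8834 = 2.650 mol.
Q = n(e⁻)·F = 2.650 × 96500 = 255700 C.
t = Q/I = 255700 / 0.6130 A = 417200 s.

4.17 × 10⁵ s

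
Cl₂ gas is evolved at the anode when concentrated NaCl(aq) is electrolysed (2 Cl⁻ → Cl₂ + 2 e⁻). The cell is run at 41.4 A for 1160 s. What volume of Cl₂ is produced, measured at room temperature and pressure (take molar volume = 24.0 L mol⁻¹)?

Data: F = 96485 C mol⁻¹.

Q = I·t = 41.40 A × 1160.0 s = 48020 C.
n(e⁻) = Q/F = 48020 / 96485 = 0.4977 mol.
2 electrons are transferred per Cl₂ molecule, so n(Cl₂) = 0.4977 / 2 = 0.2489 mol.
V = n × V_m = 0.2489 × 24.0 = 5.97 L.

5.97 L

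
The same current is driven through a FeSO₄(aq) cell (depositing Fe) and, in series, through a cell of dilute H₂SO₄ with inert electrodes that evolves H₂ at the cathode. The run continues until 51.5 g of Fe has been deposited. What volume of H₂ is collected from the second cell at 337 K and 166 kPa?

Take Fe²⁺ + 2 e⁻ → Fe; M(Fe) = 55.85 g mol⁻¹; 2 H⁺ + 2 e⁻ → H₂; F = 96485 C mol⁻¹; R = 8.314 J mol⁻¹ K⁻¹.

n(Fe) = 51.5 / 55.85 = 0.9221 mol, so n(e⁻) = 2 × 0.9221 = 1.844 mol.
The cells are in series, so the same 1.844 mol of electrons passes through the second cell.
2 H⁺ + 2 e⁻ → H₂ — 2 mol e⁻ per mol H₂, so n(H₂) = 1.844/2 = 0.9221 mol.
V = nRT/P = (0.9221 × 8.314 × 337) / (166 × 10³) = 0.0156 m³ = 15.6 L.

15.6 L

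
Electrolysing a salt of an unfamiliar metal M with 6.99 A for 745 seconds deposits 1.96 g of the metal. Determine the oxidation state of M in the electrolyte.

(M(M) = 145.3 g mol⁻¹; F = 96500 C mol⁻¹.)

Q = I·t = 6.990 A × 745.00 s = 5208 C, so n(e⁻) = 5208/96500 = 0.05396 mol.
n(M) deposited = 1.96 / 145.3 = 0.01349 mol.
Electrons per atom = n(e⁻)/n(M) = 0.05396 / 0.01349 = 4.00 ≈ 4, so the ion is M⁴⁺.

+4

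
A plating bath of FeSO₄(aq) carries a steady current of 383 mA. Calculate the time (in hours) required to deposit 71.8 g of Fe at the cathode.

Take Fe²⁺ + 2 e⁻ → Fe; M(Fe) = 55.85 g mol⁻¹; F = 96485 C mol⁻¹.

180 h

n(Fe) = m/M = 71.8 / 55.85 = 1.286 mol.
Each Fe atom requires 2 electrons, so n(e⁻) = 2 × 1.286 = 2.571 mol.
Q = n(e⁻)·F = 2.571 × 96485 = 248100 C.
t = Q/I = 248100 / 0.3830 A = 647700 s = 180 h.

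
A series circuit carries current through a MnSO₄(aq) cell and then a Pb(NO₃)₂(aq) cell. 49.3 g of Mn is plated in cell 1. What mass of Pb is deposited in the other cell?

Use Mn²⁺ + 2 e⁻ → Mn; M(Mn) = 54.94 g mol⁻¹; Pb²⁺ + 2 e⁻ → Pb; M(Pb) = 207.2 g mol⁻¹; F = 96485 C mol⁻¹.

186 g

n(Mn) = 49.3 / 54.94 = 0.8973 mol.
Since Mn²⁺ + 2 e⁻ → Mn, n(e⁻) passed = 2 × 0.8973 = 1.795 mol.
Cells in series carry the same charge, so the same 1.795 mol of electrons passes through cell 2.
Pb²⁺ + 2 e⁻ → Pb, so n(Pb) = 1.795 / 2 = 0.8973 mol.
m(Pb) = 0.8973 × 207.2 = 186 g.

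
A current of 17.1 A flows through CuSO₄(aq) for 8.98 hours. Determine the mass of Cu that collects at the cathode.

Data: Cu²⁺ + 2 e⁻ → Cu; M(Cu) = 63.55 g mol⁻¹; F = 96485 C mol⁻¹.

Q = I·t = 17.10 A × 32328 s = 552800 C.
n(e⁻) = Q/F = 552800 / 96485 = 5.729 mol.
Cu²⁺ + 2 e⁻ → Cu, so n(Cu) = n(e⁻)/2 = 2.865 mol.
m = n·M = 2.865 × 63.55 = 182 g.

182 g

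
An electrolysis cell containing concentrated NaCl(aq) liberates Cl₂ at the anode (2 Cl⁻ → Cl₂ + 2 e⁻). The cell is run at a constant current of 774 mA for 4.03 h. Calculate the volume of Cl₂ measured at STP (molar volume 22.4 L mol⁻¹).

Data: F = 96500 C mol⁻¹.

Q = I·t = 0.7740 A × 14508 s = 11230 C.
n(e⁻) = Q/F = 11230 / 96500 = 0.1164 mol.
2 electrons are transferred per Cl₂ molecule, so n(Cl₂) = 0.1164 / 2 = 0.05818 mol.
V = n × V_m = 0.05818 × 22.4 = 1.30 L.

1.30 L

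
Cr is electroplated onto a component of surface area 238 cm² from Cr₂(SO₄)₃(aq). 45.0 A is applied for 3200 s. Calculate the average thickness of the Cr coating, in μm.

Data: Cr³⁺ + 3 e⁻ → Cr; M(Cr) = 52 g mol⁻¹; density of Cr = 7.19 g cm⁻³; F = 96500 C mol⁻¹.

Q = I·t = 45.00 × 3200.0 = 144000 C; n(e⁻) = 1.492 mol.
n(Cr) = n(e⁻)/3 = 0.4974 mol, so m = 0.4974 × 52 = 25.87 g.
Volume = m/ρ = 25.87 / 7.19 = 3.597 cm³.
Thickness = V/A = 3.597 / 238 = 0.0151 cm = 151 μm.

151 μm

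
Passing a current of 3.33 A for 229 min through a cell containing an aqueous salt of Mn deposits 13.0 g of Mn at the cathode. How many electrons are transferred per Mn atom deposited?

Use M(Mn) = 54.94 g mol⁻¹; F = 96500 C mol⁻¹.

2

Q = I·t = 3.330 A × 13740 s = 45750 C, so n(e⁻) = 45750/96500 = 0.4741 mol.
n(Mn) deposited = 13.0 / 54.94 = 0.2366 mol.
Electrons per atom = n(e⁻)/n(Mn) = 0.4741 / 0.2366 = 2.00 ≈ 2, so the ion is Mn²⁺.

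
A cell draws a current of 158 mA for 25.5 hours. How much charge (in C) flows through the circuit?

Q = I·t = 0.1580 A × 91800 s = 14500 C.

14500 C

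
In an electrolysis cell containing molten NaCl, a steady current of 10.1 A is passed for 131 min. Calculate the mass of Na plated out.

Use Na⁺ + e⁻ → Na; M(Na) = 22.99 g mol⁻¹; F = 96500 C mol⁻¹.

Q = I·t = 10.10 A × 7860.0 s = 79390 C.
n(e⁻) = Q/F = 79390 / 96500 = 0.8227 mol.
Na⁺ + e⁻ → Na, so n(Na) = n(e⁻)/1 = 0.8227 mol.
m = n·M = 0.8227 × 22.99 = 18.9 g.

18.9 g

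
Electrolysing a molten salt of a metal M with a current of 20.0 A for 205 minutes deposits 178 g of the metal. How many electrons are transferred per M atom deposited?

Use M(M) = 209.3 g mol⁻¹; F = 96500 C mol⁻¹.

3

Q = I·t = 20.00 A × 12300 s = 246000 C, so n(e⁻) = 246000/96500 = 2.549 mol.
n(M) deposited = 178 / 209.3 = 0.8505 mol.
Electrons per atom = n(e⁻)/n(M) = 2.549 / 0.8505 = 3.00 ≈ 3, so the ion is M³⁺.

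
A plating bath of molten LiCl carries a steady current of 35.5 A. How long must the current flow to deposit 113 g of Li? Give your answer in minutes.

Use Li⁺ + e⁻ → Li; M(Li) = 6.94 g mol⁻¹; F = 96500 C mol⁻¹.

n(Li) = m/M = 113 / 6.94 = 16.28 mol.
Each Li atom requires 1 electron, so n(e⁻) = 1 × 16.28 = 16.28 mol.
Q = n(e⁻)·F = 16.28 × 96500 = 1571000 C.
t = Q/I = 1571000 / 35.50 A = 44260 s = 738 min.

738 min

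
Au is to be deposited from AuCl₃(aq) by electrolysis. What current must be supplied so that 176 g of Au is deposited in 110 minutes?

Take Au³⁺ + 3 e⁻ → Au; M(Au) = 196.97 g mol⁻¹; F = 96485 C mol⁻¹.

n(Au) = 176 / 196.97 = 0.8935 mol.
n(e⁻) = 3 × 0.8935 = 2.681 mol.
Q = n(e⁻)·F = 2.681 × 96485 = 258600 C.
I = Q/t = 258600 / 6600.0 s = 39.2 A.

39.2 A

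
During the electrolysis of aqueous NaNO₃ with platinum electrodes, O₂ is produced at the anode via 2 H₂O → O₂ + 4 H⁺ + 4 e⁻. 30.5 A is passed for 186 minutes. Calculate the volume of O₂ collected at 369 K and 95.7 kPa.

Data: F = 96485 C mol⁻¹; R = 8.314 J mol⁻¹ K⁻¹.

28.3 L

Q = I·t = 30.50 A × 11160 s = 340400 C.
n(e⁻) = Q/F = 340400 / 96485 = 3.528 mol.
4 electrons are transferred per O₂ molecule, so n(O₂) = 3.528 / 4 = 0.8820 mol.
V = nRT/P = (0.8820 × 8.314 × 369) / (95.7 × 10³ Pa) = 0.0283 m³ = 28.3 L.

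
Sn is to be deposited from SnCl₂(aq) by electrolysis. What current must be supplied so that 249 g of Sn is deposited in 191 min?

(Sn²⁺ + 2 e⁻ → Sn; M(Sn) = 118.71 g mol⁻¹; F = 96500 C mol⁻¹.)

35.3 A

n(Sn) = 249 / 118.71 = 2.098 mol.
n(e⁻) = 2 × 2.098 = 4.195 mol.
Q = n(e⁻)·F = 4.195 × 96500 = 404800 C.
I = Q/t = 404800 / 11460 s = 35.3 A.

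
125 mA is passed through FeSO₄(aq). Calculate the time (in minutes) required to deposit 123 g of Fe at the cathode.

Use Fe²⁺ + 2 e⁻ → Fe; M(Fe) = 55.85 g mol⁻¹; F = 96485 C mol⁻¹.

56700 min

n(Fe) = m/M = 123 / 55.85 = 2.202 mol.
Each Fe atom requires 2 electrons, so n(e⁻) = 2 × 2.202 = 4.405 mol.
Q = n(e⁻)·F = 4.405 × 96485 = 425000 C.
t = Q/I = 425000 / 0.1250 A = 3400000 s = 56700 min.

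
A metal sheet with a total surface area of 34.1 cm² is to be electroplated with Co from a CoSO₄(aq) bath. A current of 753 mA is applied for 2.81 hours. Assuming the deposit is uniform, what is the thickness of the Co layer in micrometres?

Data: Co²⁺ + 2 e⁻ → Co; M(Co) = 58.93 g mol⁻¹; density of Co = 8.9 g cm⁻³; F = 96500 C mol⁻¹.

Q = I·t = 0.7530 × 10116 = 7617 C; n(e⁻) = 0.07894 mol.
n(Co) = n(e⁻)/2 = 0.03947 mol, so m = 0.03947 × 58.93 = 2.326 g.
Volume = m/ρ = 2.326 / 8.9 = 0.2613 cm³.
Thickness = V/A = 0.2613 / 34.1 = 0.00766 cm = 76.6 μm.

76.6 μm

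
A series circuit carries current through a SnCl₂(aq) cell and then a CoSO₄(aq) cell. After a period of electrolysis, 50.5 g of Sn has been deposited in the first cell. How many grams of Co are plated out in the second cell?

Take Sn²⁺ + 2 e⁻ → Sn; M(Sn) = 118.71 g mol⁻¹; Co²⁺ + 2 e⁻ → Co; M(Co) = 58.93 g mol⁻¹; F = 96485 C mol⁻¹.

n(Sn) = 50.5 / 118.71 = 0.4254 mol.
Since Sn²⁺ + 2 e⁻ → Sn, n(e⁻) passed = 2 × 0.4254 = 0.8508 mol.
Cells in series carry the same charge, so the same 0.8508 mol of electrons passes through cell 2.
Co²⁺ + 2 e⁻ → Co, so n(Co) = 0.8508 / 2 = 0.4254 mol.
m(Co) = 0.4254 × 58.93 = 25.1 g.

25.1 g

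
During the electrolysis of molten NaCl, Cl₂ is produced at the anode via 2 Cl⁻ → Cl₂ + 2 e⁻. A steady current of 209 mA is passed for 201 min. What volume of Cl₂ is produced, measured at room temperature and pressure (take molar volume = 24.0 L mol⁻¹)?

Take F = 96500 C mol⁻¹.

0.313 L

Q = I·t = 0.2090 A × 12060 s = 2521 C.
n(e⁻) = Q/F = 2521 / 96500 = 0.02612 mol.
2 electrons are transferred per Cl₂ molecule, so n(Cl₂) = 0.02612 / 2 = 0.01306 mol.
V = n × V_m = 0.01306 × 24.0 = 0.313 L.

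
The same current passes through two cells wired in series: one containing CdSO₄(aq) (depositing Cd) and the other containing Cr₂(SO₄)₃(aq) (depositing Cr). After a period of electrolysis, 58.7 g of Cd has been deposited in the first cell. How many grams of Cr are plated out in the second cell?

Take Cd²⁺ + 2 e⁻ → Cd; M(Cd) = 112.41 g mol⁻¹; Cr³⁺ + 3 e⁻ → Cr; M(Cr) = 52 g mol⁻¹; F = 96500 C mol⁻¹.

18.1 g

n(Cd) = 58.7 / 112.41 = 0.5222 mol.
Since Cd²⁺ + 2 e⁻ → Cd, n(e⁻) passed = 2 × 0.5222 = 1.044 mol.
Cells in series carry the same charge, so the same 1.044 mol of electrons passes through cell 2.
Cr³⁺ + 3 e⁻ → Cr, so n(Cr) = 1.044 / 3 = 0.3481 mol.
m(Cr) = 0.3481 × 52 = 18.1 g.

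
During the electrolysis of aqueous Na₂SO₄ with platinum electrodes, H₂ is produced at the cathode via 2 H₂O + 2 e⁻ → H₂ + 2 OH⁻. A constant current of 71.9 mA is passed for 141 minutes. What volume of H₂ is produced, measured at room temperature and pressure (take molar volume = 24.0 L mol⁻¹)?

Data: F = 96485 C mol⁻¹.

Q = I·t = 0.07190 A × 8460.0 s = 608.3 C.
n(e⁻) = Q/F = 608.3 / 96485 = 0.006304 mol.
2 electrons are transferred per H₂ molecule, so n(H₂) = 0.006304 / 2 = 0.003152 mol.
V = n × V_m = 0.003152 × 24.0 = 0.0757 L.

0.0757 L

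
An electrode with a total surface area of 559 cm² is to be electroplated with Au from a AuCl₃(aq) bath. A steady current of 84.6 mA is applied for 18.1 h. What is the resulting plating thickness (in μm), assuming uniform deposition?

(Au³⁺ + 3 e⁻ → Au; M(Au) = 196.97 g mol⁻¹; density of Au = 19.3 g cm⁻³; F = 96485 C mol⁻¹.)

Q = I·t = 0.08460 × 65160 = 5513 C; n(e⁻) = 0.05713 mol.
n(Au) = n(e⁻)/3 = 0.01904 mol, so m = 0.01904 × 196.97 = 3.751 g.
Volume = m/ρ = 3.751 / 19.3 = 0.1944 cm³.
Thickness = V/A = 0.1944 / 559 = 3.48 × 10⁻⁴ cm = 3.48 μm.

3.48 μm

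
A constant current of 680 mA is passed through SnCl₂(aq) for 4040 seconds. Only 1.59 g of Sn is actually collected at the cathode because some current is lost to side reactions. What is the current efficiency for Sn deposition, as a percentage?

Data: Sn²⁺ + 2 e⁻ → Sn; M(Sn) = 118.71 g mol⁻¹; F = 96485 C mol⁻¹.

Q = I·t = 0.6800 × 4040.0 = 2747 C; n(e⁻) = 2747/96485 = 0.02847 mol.
Theoretical n(Sn) = n(e⁻)/2 = 0.01424 mol, i.e. m_theo = 0.01424 × 118.71 = 1.690 g.
Efficiency = m_actual / m_theo = 1.59 / 1.690 = 94.1 %.

94.1 %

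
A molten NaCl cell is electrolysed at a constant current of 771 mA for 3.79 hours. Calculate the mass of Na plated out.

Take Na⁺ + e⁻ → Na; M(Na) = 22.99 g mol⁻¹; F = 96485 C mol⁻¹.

2.51 g

Q = I·t = 0.7710 A × 13644 s = 10520 C.
n(e⁻) = Q/F = 10520 / 96485 = 0.1090 mol.
Na⁺ + e⁻ → Na, so n(Na) = n(e⁻)/1 = 0.1090 mol.
m = n·M = 0.1090 × 22.99 = 2.51 g.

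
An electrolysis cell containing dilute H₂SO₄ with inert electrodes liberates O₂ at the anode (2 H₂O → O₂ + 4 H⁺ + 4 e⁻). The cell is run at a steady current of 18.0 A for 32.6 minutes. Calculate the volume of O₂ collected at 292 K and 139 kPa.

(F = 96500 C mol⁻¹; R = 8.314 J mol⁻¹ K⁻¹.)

Q = I·t = 18.00 A × 1956.0 s = 35210 C.
n(e⁻) = Q/F = 35210 / 96500 = 0.3648 mol.
4 electrons are transferred per O₂ molecule, so n(O₂) = 0.3648 / 4 = 0.09121 mol.
V = nRT/P = (0.09121 × 8.314 × 292) / (139 × 10³ Pa) = 0.00159 m³ = 1.59 L.

1.59 L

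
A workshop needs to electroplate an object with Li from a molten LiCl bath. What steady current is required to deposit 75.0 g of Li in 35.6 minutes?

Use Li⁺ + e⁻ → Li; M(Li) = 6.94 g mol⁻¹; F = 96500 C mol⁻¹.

n(Li) = 75.0 / 6.94 = 10.81 mol.
n(e⁻) = 1 × 10.81 = 10.81 mol.
Q = n(e⁻)·F = 10.81 × 96500 = 1043000 C.
I = Q/t = 1043000 / 2136.0 s = 488 A.

488 A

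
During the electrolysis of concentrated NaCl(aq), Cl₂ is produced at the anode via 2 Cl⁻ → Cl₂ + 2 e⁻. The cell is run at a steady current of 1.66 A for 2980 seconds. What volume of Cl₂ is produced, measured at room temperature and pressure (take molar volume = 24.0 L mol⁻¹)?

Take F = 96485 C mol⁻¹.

0.615 L

Q = I·t = 1.660 A × 2980.0 s = 4947 C.
n(e⁻) = Q/F = 4947 / 96485 = 0.05127 mol.
2 electrons are transferred per Cl₂ molecule, so n(Cl₂) = 0.05127 / 2 = 0.02564 mol.
V = n × V_m = 0.02564 × 24.0 = 0.615 L.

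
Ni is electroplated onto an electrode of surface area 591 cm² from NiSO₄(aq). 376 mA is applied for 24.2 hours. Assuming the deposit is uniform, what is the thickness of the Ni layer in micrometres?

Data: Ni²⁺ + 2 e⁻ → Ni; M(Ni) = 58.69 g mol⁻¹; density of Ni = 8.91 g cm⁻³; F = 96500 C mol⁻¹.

18.9 μm

Q = I·t = 0.3760 × 87120 = 32760 C; n(e⁻) = 0.3395 mol.
n(Ni) = n(e⁻)/2 = 0.1697 mol, so m = 0.1697 × 58.69 = 9.961 g.
Volume = m/ρ = 9.961 / 8.91 = 1.118 cm³.
Thickness = V/A = 1.118 / 591 = 0.00189 cm = 18.9 μm.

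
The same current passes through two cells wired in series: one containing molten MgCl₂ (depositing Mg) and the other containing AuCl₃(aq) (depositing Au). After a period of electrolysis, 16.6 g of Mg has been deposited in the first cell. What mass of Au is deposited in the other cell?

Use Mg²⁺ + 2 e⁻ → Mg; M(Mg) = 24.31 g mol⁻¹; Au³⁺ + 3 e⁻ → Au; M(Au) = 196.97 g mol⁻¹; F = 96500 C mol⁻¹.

89.7 g

n(Mg) = 16.6 / 24.31 = 0.6828 mol.
Since Mg²⁺ + 2 e⁻ → Mg, n(e⁻) passed = 2 × 0.6828 = 1.366 mol.
Cells in series carry the same charge, so the same 1.366 mol of electrons passes through cell 2.
Au³⁺ + 3 e⁻ → Au, so n(Au) = 1.366 / 3 = 0.4552 mol.
m(Au) = 0.4552 × 196.97 = 89.7 g.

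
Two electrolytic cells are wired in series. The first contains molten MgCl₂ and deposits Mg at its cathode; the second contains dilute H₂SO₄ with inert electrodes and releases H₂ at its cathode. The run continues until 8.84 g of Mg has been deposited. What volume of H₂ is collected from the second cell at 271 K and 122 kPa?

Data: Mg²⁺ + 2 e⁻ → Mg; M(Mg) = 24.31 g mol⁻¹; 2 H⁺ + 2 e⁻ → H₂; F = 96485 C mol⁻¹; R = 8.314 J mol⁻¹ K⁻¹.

6.72 L

n(Mg) = 8.84 / 24.31 = 0.3636 mol, so n(e⁻) = 2 × 0.3636 = 0.7273 mol.
The cells are in series, so the same 0.7273 mol of electrons passes through the second cell.
2 H⁺ + 2 e⁻ → H₂ — 2 mol e⁻ per mol H₂, so n(H₂) = 0.7273/2 = 0.3636 mol.
V = nRT/P = (0.3636 × 8.314 × 271) / (122 × 10³) = 0.00672 m³ = 6.72 L.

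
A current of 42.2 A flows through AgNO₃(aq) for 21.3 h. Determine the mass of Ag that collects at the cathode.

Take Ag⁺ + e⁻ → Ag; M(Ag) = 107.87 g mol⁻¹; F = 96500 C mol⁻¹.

3620 g

Q = I·t = 42.20 A × 76680 s = 3236000 C.
n(e⁻) = Q/F = 3236000 / 96500 = 33.53 mol.
Ag⁺ + e⁻ → Ag, so n(Ag) = n(e⁻)/1 = 33.53 mol.
m = n·M = 33.53 × 107.87 = 3620 g.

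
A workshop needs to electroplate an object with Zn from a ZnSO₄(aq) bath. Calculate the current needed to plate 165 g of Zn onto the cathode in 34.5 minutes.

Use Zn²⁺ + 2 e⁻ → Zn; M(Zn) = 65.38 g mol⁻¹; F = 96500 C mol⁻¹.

235 A

n(Zn) = 165 / 65.38 = 2.524 mol.
n(e⁻) = 2 × 2.524 = 5.047 mol.
Q = n(e⁻)·F = 5.047 × 96500 = 487100 C.
I = Q/t = 487100 / 2070.0 s = 235 A.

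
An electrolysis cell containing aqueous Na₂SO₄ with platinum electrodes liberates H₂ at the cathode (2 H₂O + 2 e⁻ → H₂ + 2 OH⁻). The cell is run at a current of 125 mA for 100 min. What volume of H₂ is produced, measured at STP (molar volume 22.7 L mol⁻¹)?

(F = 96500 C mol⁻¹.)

0.0882 L

Q = I·t = 0.1250 A × 6000.0 s = 750.0 C.
n(e⁻) = Q/F = 750.0 / 96500 = 0.007772 mol.
2 electrons are transferred per H₂ molecule, so n(H₂) = 0.007772 / 2 = 0.003886 mol.
V = n × V_m = 0.003886 × 22.7 = 0.0882 L.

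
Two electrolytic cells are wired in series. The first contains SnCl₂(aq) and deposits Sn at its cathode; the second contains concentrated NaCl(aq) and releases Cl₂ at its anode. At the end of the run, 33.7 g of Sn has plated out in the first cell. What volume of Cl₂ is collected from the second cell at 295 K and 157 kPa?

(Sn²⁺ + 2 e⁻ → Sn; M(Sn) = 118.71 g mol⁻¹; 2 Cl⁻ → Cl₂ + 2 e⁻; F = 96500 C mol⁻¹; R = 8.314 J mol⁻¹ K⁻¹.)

4.43 L

n(Sn) = 33.7 / 118.71 = 0.2839 mol, so n(e⁻) = 2 × 0.2839 = 0.5678 mol.
The cells are in series, so the same 0.5678 mol of electrons passes through the second cell.
2 Cl⁻ → Cl₂ + 2 e⁻ — 2 mol e⁻ per mol Cl₂, so n(Cl₂) = 0.5678/2 = 0.2839 mol.
V = nRT/P = (0.2839 × 8.314 × 295) / (157 × 10³) = 0.00443 m³ = 4.43 L.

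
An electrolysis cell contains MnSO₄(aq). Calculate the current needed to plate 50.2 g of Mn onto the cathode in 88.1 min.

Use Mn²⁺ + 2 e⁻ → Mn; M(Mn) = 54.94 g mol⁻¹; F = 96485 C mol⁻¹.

n(Mn) = 50.2 / 54.94 = 0.9137 mol.
n(e⁻) = 2 × 0.9137 = 1.827 mol.
Q = n(e⁻)·F = 1.827 × 96485 = 176300 C.
I = Q/t = 176300 / 5286.0 s = 33.4 A.

33.4 A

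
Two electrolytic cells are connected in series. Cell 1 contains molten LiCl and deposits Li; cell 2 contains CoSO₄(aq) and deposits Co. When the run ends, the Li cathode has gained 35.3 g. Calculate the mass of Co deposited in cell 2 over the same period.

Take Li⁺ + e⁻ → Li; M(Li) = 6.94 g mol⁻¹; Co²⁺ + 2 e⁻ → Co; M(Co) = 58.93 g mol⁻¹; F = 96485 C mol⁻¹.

150 g

n(Li) = 35.3 / 6.94 = 5.086 mol.
Since Li⁺ + e⁻ → Li, n(e⁻) passed = 1 × 5.086 = 5.086 mol.
Cells in series carry the same charge, so the same 5.086 mol of electrons passes through cell 2.
Co²⁺ + 2 e⁻ → Co, so n(Co) = 5.086 / 2 = 2.543 mol.
m(Co) = 2.543 × 58.93 = 150 g.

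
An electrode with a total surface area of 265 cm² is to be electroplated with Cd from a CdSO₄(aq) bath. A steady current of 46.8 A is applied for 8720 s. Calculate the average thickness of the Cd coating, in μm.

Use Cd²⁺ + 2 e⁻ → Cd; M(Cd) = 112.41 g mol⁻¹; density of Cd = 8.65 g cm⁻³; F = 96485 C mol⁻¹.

1040 μm

Q = I·t = 46.80 × 8720.0 = 408100 C; n(e⁻) = 4.230 mol.
n(Cd) = n(e⁻)/2 = 2.115 mol, so m = 2.115 × 112.41 = 237.7 g.
Volume = m/ρ = 237.7 / 8.65 = 27.48 cm³.
Thickness = V/A = 27.48 / 265 = 0.104 cm = 1040 μm.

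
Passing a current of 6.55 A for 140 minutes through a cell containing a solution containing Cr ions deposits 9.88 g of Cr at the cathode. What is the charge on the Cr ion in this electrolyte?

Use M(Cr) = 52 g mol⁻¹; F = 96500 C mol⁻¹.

Q = I·t = 6.550 A × 8400.0 s = 55020 C, so n(e⁻) = 55020/96500 = 0.5702 mol.
n(Cr) deposited = 9.88 / 52 = 0.1900 mol.
Electrons per atom = n(e⁻)/n(Cr) = 0.5702 / 0.1900 = 3.00 ≈ 3, so the ion is Cr³⁺.

+3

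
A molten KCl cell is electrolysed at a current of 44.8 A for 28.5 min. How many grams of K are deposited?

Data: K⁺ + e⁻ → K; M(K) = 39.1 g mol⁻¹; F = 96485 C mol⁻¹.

31.0 g

Q = I·t = 44.80 A × 1710.0 s = 76610 C.
n(e⁻) = Q/F = 76610 / 96485 = 0.7940 mol.
K⁺ + e⁻ → K, so n(K) = n(e⁻)/1 = 0.7940 mol.
m = n·M = 0.7940 × 39.1 = 31.0 g.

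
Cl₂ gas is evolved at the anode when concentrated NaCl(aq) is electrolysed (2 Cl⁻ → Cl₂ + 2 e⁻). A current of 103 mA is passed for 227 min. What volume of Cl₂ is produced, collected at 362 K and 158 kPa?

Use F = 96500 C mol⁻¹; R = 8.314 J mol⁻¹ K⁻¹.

Q = I·t = 0.1030 A × 13620 s = 1403 C.
n(e⁻) = Q/F = 1403 / 96500 = 0.01454 mol.
2 electrons are transferred per Cl₂ molecule, so n(Cl₂) = 0.01454 / 2 = 0.007269 mol.
V = nRT/P = (0.007269 × 8.314 × 362) / (158 × 10³ Pa) = 1.38 × 10⁻⁴ m³ = 0.138 L.

0.138 L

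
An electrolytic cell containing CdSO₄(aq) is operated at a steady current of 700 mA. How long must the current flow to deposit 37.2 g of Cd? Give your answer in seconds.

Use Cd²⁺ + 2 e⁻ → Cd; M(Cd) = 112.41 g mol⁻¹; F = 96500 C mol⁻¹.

91200 s

n(Cd) = m/M = 37.2 / 112.41 = 0.3309 mol.
Each Cd atom requires 2 electrons, so n(e⁻) = 2 × 0.3309 = 0.6619 mol.
Q = n(e⁻)·F = 0.6619 × 96500 = 63870 C.
t = Q/I = 63870 / 0.7000 A = 91240 s.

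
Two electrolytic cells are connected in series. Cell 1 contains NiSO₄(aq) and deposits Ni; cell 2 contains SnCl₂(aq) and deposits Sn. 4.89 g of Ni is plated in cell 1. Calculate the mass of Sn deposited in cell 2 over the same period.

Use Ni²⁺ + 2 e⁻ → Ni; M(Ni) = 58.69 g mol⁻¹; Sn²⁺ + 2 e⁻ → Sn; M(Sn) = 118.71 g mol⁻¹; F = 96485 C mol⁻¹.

9.89 g

n(Ni) = 4.89 / 58.69 = 0.08332 mol.
Since Ni²⁺ + 2 e⁻ → Ni, n(e⁻) passed = 2 × 0.08332 = 0.1666 mol.
Cells in series carry the same charge, so the same 0.1666 mol of electrons passes through cell 2.
Sn²⁺ + 2 e⁻ → Sn, so n(Sn) = 0.1666 / 2 = 0.08332 mol.
m(Sn) = 0.08332 × 118.71 = 9.89 g.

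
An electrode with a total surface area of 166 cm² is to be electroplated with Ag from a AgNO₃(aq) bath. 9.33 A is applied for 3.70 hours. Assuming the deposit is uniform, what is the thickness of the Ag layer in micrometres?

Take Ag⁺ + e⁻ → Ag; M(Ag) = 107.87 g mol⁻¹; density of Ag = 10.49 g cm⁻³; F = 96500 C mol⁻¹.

798 μm

Q = I·t = 9.330 × 13320 = 124300 C; n(e⁻) = 1.288 mol.
n(Ag) = n(e⁻)/1 = 1.288 mol, so m = 1.288 × 107.87 = 138.9 g.
Volume = m/ρ = 138.9 / 10.49 = 13.24 cm³.
Thickness = V/A = 13.24 / 166 = 0.0798 cm = 798 μm.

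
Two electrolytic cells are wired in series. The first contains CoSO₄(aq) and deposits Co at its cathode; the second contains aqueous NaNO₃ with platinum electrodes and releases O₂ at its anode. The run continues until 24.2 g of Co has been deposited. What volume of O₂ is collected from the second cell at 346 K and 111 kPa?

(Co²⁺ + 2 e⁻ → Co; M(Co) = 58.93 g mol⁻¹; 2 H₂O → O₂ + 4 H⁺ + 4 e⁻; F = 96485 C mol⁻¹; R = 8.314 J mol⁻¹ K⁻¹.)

5.32 L

n(Co) = 24.2 / 58.93 = 0.4107 mol, so n(e⁻) = 2 × 0.4107 = 0.8213 mol.
The cells are in series, so the same 0.8213 mol of electrons passes through the second cell.
2 H₂O → O₂ + 4 H⁺ + 4 e⁻ — 4 mol e⁻ per mol O₂, so n(O₂) = 0.8213/4 = 0.2053 mol.
V = nRT/P = (0.2053 × 8.314 × 346) / (111 × 10³) = 0.00532 m³ = 5.32 L.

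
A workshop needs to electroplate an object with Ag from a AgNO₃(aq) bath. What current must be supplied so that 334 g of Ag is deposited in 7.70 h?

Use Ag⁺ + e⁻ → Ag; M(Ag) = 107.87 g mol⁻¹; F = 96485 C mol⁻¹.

n(Ag) = 334 / 107.87 = 3.096 mol.
n(e⁻) = 1 × 3.096 = 3.096 mol.
Q = n(e⁻)·F = 3.096 × 96485 = 298700 C.
I = Q/t = 298700 / 27720 s = 10.8 A.

10.8 A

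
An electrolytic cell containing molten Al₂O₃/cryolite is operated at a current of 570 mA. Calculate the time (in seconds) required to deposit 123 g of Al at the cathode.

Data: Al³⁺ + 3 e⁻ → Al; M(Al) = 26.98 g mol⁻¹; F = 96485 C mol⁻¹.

2.32 × 10⁶ s

n(Al) = m/M = 123 / 26.98 = 4.559 mol.
Each Al atom requires 3 electrons, so n(e⁻) = 3 × 4.559 = 13.68 mol.
Q = n(e⁻)·F = 13.68 × 96485 = 1320000 C.
t = Q/I = 1320000 / 0.5700 A = 2315000 s.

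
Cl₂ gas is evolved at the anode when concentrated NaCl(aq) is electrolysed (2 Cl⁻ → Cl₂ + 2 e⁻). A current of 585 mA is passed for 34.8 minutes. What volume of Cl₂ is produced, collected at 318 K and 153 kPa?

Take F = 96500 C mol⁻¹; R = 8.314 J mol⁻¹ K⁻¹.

Q = I·t = 0.5850 A × 2088.0 s = 1221 C.
n(e⁻) = Q/F = 1221 / 96500 = 0.01266 mol.
2 electrons are transferred per Cl₂ molecule, so n(Cl₂) = 0.01266 / 2 = 0.006329 mol.
V = nRT/P = (0.006329 × 8.314 × 318) / (153 × 10³ Pa) = 1.09 × 10⁻⁴ m³ = 0.109 L.

0.109 L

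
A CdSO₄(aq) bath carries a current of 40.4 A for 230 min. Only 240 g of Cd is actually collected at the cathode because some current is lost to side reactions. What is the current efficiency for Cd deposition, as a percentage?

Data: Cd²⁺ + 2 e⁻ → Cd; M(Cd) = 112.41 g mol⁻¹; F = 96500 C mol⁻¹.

73.9 %

Q = I·t = 40.40 × 13800 = 557500 C; n(e⁻) = 557500/96500 = 5.777 mol.
Theoretical n(Cd) = n(e⁻)/2 = 2.889 mol, i.e. m_theo = 2.889 × 112.41 = 324.7 g.
Efficiency = m_actual / m_theo = 240 / 324.7 = 73.9 %.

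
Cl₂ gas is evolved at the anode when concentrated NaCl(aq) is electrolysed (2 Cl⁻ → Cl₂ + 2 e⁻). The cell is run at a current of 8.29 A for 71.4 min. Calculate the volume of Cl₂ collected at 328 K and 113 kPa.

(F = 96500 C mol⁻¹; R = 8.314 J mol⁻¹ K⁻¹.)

Q = I·t = 8.290 A × 4284.0 s = 35510 C.
n(e⁻) = Q/F = 35510 / 96500 = 0.3680 mol.
2 electrons are transferred per Cl₂ molecule, so n(Cl₂) = 0.3680 / 2 = 0.1840 mol.
V = nRT/P = (0.1840 × 8.314 × 328) / (113 × 10³ Pa) = 0.00444 m³ = 4.44 L.

4.44 L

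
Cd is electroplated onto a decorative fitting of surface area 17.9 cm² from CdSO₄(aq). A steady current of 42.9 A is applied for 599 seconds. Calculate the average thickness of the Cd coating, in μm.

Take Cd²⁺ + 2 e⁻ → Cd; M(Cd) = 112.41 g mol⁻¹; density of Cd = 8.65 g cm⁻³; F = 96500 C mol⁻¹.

Q = I·t = 42.90 × 599.00 = 25700 C; n(e⁻) = 0.2663 mol.
n(Cd) = n(e⁻)/2 = 0.1331 mol, so m = 0.1331 × 112.41 = 14.97 g.
Volume = m/ρ = 14.97 / 8.65 = 1.730 cm³.
Thickness = V/A = 1.730 / 17.9 = 0.0967 cm = 967 μm.

967 μm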